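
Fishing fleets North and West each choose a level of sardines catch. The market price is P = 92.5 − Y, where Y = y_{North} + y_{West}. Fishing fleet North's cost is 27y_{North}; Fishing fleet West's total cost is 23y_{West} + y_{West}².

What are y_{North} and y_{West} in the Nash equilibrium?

Fishing fleet North's profit: π = y_{North}(92.5 − (y_{North} + y_{West})) − 27y_{North}.
∂π/∂y_{North} = 65.5 − 2y_{North} − y_{West} = 0, so y_{North} = 32.75 − 0.5y_{West}.
For West: ∂π/∂y_{West} = 69.5 − 4y_{West} − y_{North} = 0 ⇒ y_{West} = 17.375 − 0.25y_{North}.
Plugging y_{West} into North's best response: y_{North} = 32.75 − 0.5(17.375 − 0.25y_{North}) ⇒ 0.875y_{North} = 24.0625, so y_{North} = 27.5.
Then y_{West} = 17.375 − 0.25·27.5 = 10.5.

27.5, 10.5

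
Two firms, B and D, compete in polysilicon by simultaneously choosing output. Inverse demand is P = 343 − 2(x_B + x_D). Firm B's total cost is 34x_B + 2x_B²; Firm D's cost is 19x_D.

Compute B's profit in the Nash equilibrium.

Firm B's profit: π = x_B(343 − 2(x_B + x_D)) − 34x_B − 2x_B².
∂π/∂x_B = 309 − 8x_B − 2x_D = 0, so x_B = 38.625 − 0.25x_D.
For D: ∂π/∂x_D = 324 − 4x_D − 2x_B = 0 ⇒ x_D = 81 − 0.5x_B.
Plugging x_D into B's best response: x_B = 38.625 − 0.25(81 − 0.5x_B) ⇒ 0.875x_B = 18.375, so x_B = 21.
Then x_D = 81 − 0.5·21 = 70.5.
Price P = 343 − 2·91.5 = 160.
B's profit: (160 − 34)·21 − 2(21)² = 1764.

1764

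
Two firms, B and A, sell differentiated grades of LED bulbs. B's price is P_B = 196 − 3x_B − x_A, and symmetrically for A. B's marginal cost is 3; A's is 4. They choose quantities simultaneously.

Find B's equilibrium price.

Firm B's profit: π = x_B(196 − 3x_B − x_A) − 3x_B.
∂π/∂x_B = 193 − 6x_B − x_A = 0 ⇒ x_B = 193/6 − (1/6)x_A.
Similarly x_A = 32 − (1/6)x_B.
Plugging x_A into B's best response: x_B = 193/6 − (1/6)(32 − (1/6)x_B) ⇒ (35/36)x_B = 161/6, so x_B = 27.6.
Then x_A = 32 − (1/6)·27.6 = 27.4.
P_B = 196 − 3·27.6 − 27.4 = 85.8.

85.8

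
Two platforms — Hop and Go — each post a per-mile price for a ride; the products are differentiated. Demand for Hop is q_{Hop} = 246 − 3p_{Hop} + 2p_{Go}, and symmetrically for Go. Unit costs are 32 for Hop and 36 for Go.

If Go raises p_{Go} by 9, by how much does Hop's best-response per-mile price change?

3

Hop's profit: π = (p_{Hop} − 32)(246 − 3p_{Hop} + 2p_{Go}).
∂π/∂p_{Hop} = 342 − 6p_{Hop} + 2p_{Go} = 0 ⇒ p_{Hop} = 57 + (1/3)p_{Go}.
The reaction-function slope is 1/3, so a 9-unit rise in p_{Go} moves p_{Hop} by 1/3 × 9 = 3. Hop's best response rises — the actions are strategic complements.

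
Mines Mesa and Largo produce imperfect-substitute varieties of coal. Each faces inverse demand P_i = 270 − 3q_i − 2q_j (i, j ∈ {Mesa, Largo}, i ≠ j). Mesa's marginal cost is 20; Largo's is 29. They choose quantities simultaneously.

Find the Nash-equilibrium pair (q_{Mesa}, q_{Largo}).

Mine Mesa's profit: π = q_{Mesa}(270 − 3q_{Mesa} − 2q_{Largo}) − 20q_{Mesa}.
∂π/∂q_{Mesa} = 250 − 6q_{Mesa} − 2q_{Largo} = 0 ⇒ q_{Mesa} = 125/3 − (1/3)q_{Largo}.
Similarly q_{Largo} = 241/6 − (1/3)q_{Mesa}.
Plugging q_{Largo} into Mesa's best response: q_{Mesa} = 125/3 − (1/3)(241/6 − (1/3)q_{Mesa}) ⇒ (8/9)q_{Mesa} = 509/18, so q_{Mesa} = 31.8125.
Then q_{Largo} = 241/6 − (1/3)·31.8125 = 29.5625.

31.8125, 29.5625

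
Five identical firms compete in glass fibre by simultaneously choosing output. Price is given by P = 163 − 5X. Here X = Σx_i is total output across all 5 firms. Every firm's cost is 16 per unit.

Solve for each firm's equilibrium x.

A representative firm's profit is π_i = x_i(163 − 5X) − 16x_i, with X = x_i + Σ_{j≠i} x_j.
First-order condition: 147 − 10x_i − 5Σ_{j≠i} x_j = 0.
Imposing symmetry (x_j = x for all j) turns Σ_{j≠i} x_j into 4x, so 147 = 30x and x = 4.9.

4.9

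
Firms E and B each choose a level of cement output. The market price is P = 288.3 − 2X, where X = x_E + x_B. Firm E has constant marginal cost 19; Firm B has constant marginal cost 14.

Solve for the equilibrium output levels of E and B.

44.05, 46.55

Firm E's profit: π = x_E(288.3 − 2(x_E + x_B)) − 19x_E.
∂π/∂x_E = 269.3 − 4x_E − 2x_B = 0, so x_E = 67.325 − 0.5x_B.
By the same steps for B: x_B = 68.575 − 0.5x_E.
Substituting the second reaction function into the first: x_E = 67.325 − 0.5(68.575 − 0.5x_E), which gives 0.75x_E = 33.0375 ⇒ x_E = 44.05.
Then x_B = 68.575 − 0.5·44.05 = 46.55.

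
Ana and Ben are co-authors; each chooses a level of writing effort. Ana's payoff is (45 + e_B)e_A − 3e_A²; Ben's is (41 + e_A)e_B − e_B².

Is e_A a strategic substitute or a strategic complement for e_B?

Expanding Ana's payoff: 45e_A + e_Be_A − 3e_A².
∂π/∂e_A = 45 + e_B − 6e_A = 0, so e_A = 7.5 + (1/6)e_B.
The best-response slope de_A/de_B = 1/6 > 0: the reaction function is upward-sloping, so the choices are strategic complements.

strategic complements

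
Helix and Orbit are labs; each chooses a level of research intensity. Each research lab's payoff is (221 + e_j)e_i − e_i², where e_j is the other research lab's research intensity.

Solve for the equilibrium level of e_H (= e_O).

Helix's payoff is (221 + e_O)e_H − e_H².
∂π/∂e_H = 221 + e_O − 2e_H = 0, so e_H = 110.5 + 0.5e_O.
Setting e_H = e_O in the reaction function: e_H = 110.5 + 0.5e_H, so e_H = 110.5 / 0.5 = 221.

221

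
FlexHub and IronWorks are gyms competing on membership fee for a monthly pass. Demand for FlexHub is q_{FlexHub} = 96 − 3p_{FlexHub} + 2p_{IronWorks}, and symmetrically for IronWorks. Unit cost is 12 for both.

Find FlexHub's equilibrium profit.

1323

FlexHub's profit: π = (p_{FlexHub} − 12)(96 − 3p_{FlexHub} + 2p_{IronWorks}).
∂π/∂p_{FlexHub} = 132 − 6p_{FlexHub} + 2p_{IronWorks} = 0 ⇒ p_{FlexHub} = 22 + (1/3)p_{IronWorks}.
Setting p_{FlexHub} = p_{IronWorks} in the reaction function: p_{FlexHub} = 22 + (1/3)p_{FlexHub}, so p_{FlexHub} = 22 / (2/3) = 33.
q_{FlexHub} = 96 − 3·33 + 2·33 = 63.
Profit = (33 − 12)·63 = 1323.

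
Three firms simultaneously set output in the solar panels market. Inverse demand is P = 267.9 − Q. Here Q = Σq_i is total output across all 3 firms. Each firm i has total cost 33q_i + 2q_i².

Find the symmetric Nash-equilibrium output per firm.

29.3625

A representative firm's profit is π_i = q_i(267.9 − Q) − 33q_i − 2q_i², with Q = q_i + Σ_{j≠i} q_j.
First-order condition: 234.9 − 6q_i − Σ_{j≠i} q_j = 0.
Imposing symmetry (q_j = q for all j) turns Σ_{j≠i} q_j into 2q, so 234.9 = 8q and q = 29.3625.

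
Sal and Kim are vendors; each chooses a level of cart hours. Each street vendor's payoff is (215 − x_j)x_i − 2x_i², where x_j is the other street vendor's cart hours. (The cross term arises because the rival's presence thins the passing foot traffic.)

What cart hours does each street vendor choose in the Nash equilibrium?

43

Sal's payoff is (215 − x_K)x_S − 2x_S².
∂π/∂x_S = 215 − x_K − 4x_S = 0, so x_S = 53.75 − 0.25x_K.
The game is symmetric, so in equilibrium x_K = x_S: the reaction function gives 1.25x_S = 53.75, hence x_S = 43.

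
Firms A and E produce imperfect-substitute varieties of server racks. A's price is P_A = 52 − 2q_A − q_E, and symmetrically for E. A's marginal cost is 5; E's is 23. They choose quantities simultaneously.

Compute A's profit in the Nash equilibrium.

224.72

Firm A's profit: π = q_A(52 − 2q_A − q_E) − 5q_A.
∂π/∂q_A = 47 − 4q_A − q_E = 0 ⇒ q_A = 11.75 − 0.25q_E.
Similarly q_E = 7.25 − 0.25q_A.
Solving the two reaction functions simultaneously: (1 − (−0.25)(−0.25))q_A = 11.75 − 0.25·7.25, so 0.9375q_A = 9.9375 and q_A = 10.6.
Then q_E = 7.25 − 0.25·10.6 = 4.6.
P_A = 52 − 2·10.6 − 4.6 = 26.2.
Profit = (26.2 − 5)·10.6 = 224.72.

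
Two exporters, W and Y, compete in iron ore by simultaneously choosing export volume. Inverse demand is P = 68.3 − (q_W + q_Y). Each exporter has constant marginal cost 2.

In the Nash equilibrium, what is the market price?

Exporter W's profit: π = q_W(68.3 − (q_W + q_Y)) − 2q_W.
∂π/∂q_W = 66.3 − 2q_W − q_Y = 0, so q_W = 33.15 − 0.5q_Y.
By symmetry q_Y = q_W; substituting into the reaction function, 1.5q_W = 33.15 and q_W = 22.1.
Equilibrium price: P = 68.3 − 44.2 = 24.1.

24.1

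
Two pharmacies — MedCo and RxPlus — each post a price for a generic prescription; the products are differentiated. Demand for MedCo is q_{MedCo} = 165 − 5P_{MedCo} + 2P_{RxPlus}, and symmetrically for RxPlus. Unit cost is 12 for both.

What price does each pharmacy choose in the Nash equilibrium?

MedCo's profit: π = (P_{MedCo} − 12)(165 − 5P_{MedCo} + 2P_{RxPlus}).
∂π/∂P_{MedCo} = 225 − 10P_{MedCo} + 2P_{RxPlus} = 0 ⇒ P_{MedCo} = 22.5 + 0.2P_{RxPlus}.
Setting P_{MedCo} = P_{RxPlus} in the reaction function: P_{MedCo} = 22.5 + 0.2P_{MedCo}, so P_{MedCo} = 22.5 / 0.8 = 28.125.

28.125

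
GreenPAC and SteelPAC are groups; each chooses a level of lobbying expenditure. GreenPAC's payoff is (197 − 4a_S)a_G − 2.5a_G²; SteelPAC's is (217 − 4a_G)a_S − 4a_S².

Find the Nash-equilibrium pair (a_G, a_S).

29.5, 12.375

Expanding GreenPAC's payoff: 197a_G − 4a_Sa_G − 2.5a_G².
∂π/∂a_G = 197 − 4a_S − 5a_G = 0, so a_G = 39.4 − 0.8a_S.
Likewise for SteelPAC: a_S = 27.125 − 0.5a_G.
Plugging a_S into GreenPAC's best response: a_G = 39.4 − 0.8(27.125 − 0.5a_G) ⇒ 0.6a_G = 17.7, so a_G = 29.5.
Then a_S = 27.125 − 0.5·29.5 = 12.375.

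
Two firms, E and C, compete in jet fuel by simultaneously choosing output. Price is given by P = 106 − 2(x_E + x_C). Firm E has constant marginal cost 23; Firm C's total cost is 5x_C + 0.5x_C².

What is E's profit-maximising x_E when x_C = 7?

17.25

Firm E's profit: π = x_E(106 − 2(x_E + x_C)) − 23x_E.
∂π/∂x_E = 83 − 4x_E − 2x_C = 0, so x_E = 20.75 − 0.5x_C.
At x_C = 7: x_E = 20.75 − 0.5·7 = 17.25.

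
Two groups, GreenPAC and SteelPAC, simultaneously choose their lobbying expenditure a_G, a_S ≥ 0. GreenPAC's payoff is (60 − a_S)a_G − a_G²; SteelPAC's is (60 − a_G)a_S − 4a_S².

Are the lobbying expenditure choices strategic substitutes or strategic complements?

Expanding GreenPAC's payoff: 60a_G − a_Sa_G − a_G².
∂π/∂a_G = 60 − a_S − 2a_G = 0, so a_G = 30 − 0.5a_S.
The best-response slope da_G/da_S = −0.5 < 0: the reaction function is downward-sloping, so the choices are strategic substitutes.

strategic substitutes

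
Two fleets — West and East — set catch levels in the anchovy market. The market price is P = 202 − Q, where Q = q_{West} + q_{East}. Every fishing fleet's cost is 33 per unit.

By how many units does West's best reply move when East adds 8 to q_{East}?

-4

Fishing fleet West's profit: π = q_{West}(202 − (q_{West} + q_{East})) − 33q_{West}.
∂π/∂q_{West} = 169 − 2q_{West} − q_{East} = 0, so q_{West} = 84.5 − 0.5q_{East}.
The reaction-function slope is −0.5, so an 8-unit rise in q_{East} moves q_{West} by −0.5 × 8 = −4. West's best response falls — the actions are strategic substitutes.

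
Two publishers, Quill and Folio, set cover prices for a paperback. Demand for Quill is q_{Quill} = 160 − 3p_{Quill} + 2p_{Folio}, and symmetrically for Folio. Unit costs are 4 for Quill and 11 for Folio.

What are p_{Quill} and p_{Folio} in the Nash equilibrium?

44.3125, 46.9375

Quill's profit: π = (p_{Quill} − 4)(160 − 3p_{Quill} + 2p_{Folio}).
∂π/∂p_{Quill} = 172 − 6p_{Quill} + 2p_{Folio} = 0 ⇒ p_{Quill} = 86/3 + (1/3)p_{Folio}.
Similarly p_{Folio} = 193/6 + (1/3)p_{Quill}.
Substituting the second reaction function into the first: p_{Quill} = 86/3 + (1/3)(193/6 + (1/3)p_{Quill}), which gives (8/9)p_{Quill} = 709/18 ⇒ p_{Quill} = 44.3125.
Then p_{Folio} = 193/6 + (1/3)·44.3125 = 46.9375.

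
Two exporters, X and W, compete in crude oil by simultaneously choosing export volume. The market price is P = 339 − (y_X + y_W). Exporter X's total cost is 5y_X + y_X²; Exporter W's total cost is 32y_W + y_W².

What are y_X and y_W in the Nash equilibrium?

Exporter X's profit: π = y_X(339 − (y_X + y_W)) − 5y_X − y_X².
∂π/∂y_X = 334 − 4y_X − y_W = 0, so y_X = 83.5 − 0.25y_W.
By the same steps for W: y_W = 76.75 − 0.25y_X.
Plugging y_W into X's best response: y_X = 83.5 − 0.25(76.75 − 0.25y_X) ⇒ 0.9375y_X = 64.3125, so y_X = 68.6.
Then y_W = 76.75 − 0.25·68.6 = 59.6.

68.6, 59.6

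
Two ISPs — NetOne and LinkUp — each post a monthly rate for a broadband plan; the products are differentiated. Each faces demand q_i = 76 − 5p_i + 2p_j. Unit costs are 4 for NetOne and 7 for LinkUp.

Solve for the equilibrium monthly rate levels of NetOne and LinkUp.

NetOne's profit: π = (p_{NetOne} − 4)(76 − 5p_{NetOne} + 2p_{LinkUp}).
∂π/∂p_{NetOne} = 96 − 10p_{NetOne} + 2p_{LinkUp} = 0 ⇒ p_{NetOne} = 9.6 + 0.2p_{LinkUp}.
Similarly p_{LinkUp} = 11.1 + 0.2p_{NetOne}.
Solving the two reaction functions simultaneously: (1 − (0.2)(0.2))p_{NetOne} = 9.6 + 0.2·11.1, so 0.96p_{NetOne} = 11.82 and p_{NetOne} = 12.3125.
Then p_{LinkUp} = 11.1 + 0.2·12.3125 = 13.5625.

12.3125, 13.5625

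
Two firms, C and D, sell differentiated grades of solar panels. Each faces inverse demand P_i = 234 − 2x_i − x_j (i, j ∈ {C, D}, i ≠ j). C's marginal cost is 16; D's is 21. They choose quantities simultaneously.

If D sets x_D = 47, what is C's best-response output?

42.75

Firm C's profit: π = x_C(234 − 2x_C − x_D) − 16x_C.
∂π/∂x_C = 218 − 4x_C − x_D = 0 ⇒ x_C = 54.5 − 0.25x_D.
At x_D = 47: x_C = 54.5 − 0.25·47 = 42.75.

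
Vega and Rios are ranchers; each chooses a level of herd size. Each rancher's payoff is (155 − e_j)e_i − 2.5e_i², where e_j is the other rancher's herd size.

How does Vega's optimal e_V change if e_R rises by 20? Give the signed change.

-4

Vega's payoff is (155 − e_R)e_V − 2.5e_V².
∂π/∂e_V = 155 − e_R − 5e_V = 0, so e_V = 31 − 0.2e_R.
The reaction-function slope is −0.2, so a 20-unit rise in e_R moves e_V by −0.2 × 20 = −4. Vega's best response falls — the actions are strategic substitutes.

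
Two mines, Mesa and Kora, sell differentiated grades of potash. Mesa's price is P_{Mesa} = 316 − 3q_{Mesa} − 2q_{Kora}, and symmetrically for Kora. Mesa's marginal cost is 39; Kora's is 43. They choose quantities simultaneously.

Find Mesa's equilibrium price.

Mine Mesa's profit: π = q_{Mesa}(316 − 3q_{Mesa} − 2q_{Kora}) − 39q_{Mesa}.
∂π/∂q_{Mesa} = 277 − 6q_{Mesa} − 2q_{Kora} = 0 ⇒ q_{Mesa} = 277/6 − (1/3)q_{Kora}.
Similarly q_{Kora} = 45.5 − (1/3)q_{Mesa}.
Solving the two reaction functions simultaneously: (1 − (−1/3)(−1/3))q_{Mesa} = 277/6 − (1/3)·45.5, so (8/9)q_{Mesa} = 31 and q_{Mesa} = 34.875.
Then q_{Kora} = 45.5 − (1/3)·34.875 = 33.875.
P_{Mesa} = 316 − 3·34.875 − 2·33.875 = 143.625.

143.625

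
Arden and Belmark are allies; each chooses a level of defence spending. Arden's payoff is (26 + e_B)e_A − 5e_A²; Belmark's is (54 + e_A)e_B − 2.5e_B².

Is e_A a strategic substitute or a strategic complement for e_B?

Expanding Arden's payoff: 26e_A + e_Be_A − 5e_A².
∂π/∂e_A = 26 + e_B − 10e_A = 0, so e_A = 2.6 + 0.1e_B.
The best-response slope de_A/de_B = 0.1 > 0: the reaction function is upward-sloping, so the choices are strategic complements.

strategic complements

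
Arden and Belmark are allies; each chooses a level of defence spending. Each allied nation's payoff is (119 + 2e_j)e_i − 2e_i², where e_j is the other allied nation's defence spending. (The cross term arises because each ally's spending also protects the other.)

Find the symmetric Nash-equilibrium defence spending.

59.5

Arden's payoff is (119 + 2e_B)e_A − 2e_A².
∂π/∂e_A = 119 + 2e_B − 4e_A = 0, so e_A = 29.75 + 0.5e_B.
Setting e_A = e_B in the reaction function: e_A = 29.75 + 0.5e_A, so e_A = 29.75 / 0.5 = 59.5.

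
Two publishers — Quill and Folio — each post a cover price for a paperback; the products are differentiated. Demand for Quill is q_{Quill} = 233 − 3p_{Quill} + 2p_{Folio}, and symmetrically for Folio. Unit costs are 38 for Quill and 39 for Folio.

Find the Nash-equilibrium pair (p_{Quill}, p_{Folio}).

Quill's profit: π = (p_{Quill} − 38)(233 − 3p_{Quill} + 2p_{Folio}).
∂π/∂p_{Quill} = 347 − 6p_{Quill} + 2p_{Folio} = 0 ⇒ p_{Quill} = 347/6 + (1/3)p_{Folio}.
Similarly p_{Folio} = 175/3 + (1/3)p_{Quill}.
Solving the two reaction functions simultaneously: (1 − (1/3)(1/3))p_{Quill} = 347/6 + (1/3)·(175/3), so (8/9)p_{Quill} = 1391/18 and p_{Quill} = 86.9375.
Then p_{Folio} = 175/3 + (1/3)·86.9375 = 87.3125.

86.9375, 87.3125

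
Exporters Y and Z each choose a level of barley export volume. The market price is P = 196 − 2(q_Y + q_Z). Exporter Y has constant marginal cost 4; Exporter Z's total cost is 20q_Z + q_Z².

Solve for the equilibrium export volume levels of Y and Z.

Exporter Y's profit: π = q_Y(196 − 2(q_Y + q_Z)) − 4q_Y.
∂π/∂q_Y = 192 − 4q_Y − 2q_Z = 0, so q_Y = 48 − 0.5q_Z.
For Z: ∂π/∂q_Z = 176 − 6q_Z − 2q_Y = 0 ⇒ q_Z = 88/3 − (1/3)q_Y.
Plugging q_Z into Y's best response: q_Y = 48 − 0.5(88/3 − (1/3)q_Y) ⇒ (5/6)q_Y = 100/3, so q_Y = 40.
Then q_Z = 88/3 − (1/3)·40 = 16.

40, 16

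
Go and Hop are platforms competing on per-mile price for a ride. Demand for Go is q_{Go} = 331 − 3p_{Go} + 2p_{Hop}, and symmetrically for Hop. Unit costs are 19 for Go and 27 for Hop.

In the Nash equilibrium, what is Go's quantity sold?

238.5

Go's profit: π = (p_{Go} − 19)(331 − 3p_{Go} + 2p_{Hop}).
∂π/∂p_{Go} = 388 − 6p_{Go} + 2p_{Hop} = 0 ⇒ p_{Go} = 194/3 + (1/3)p_{Hop}.
Similarly p_{Hop} = 206/3 + (1/3)p_{Go}.
Substituting the second reaction function into the first: p_{Go} = 194/3 + (1/3)(206/3 + (1/3)p_{Go}), which gives (8/9)p_{Go} = 788/9 ⇒ p_{Go} = 98.5.
Then p_{Hop} = 206/3 + (1/3)·98.5 = 101.5.
q_{Go} = 331 − 3·98.5 + 2·101.5 = 238.5.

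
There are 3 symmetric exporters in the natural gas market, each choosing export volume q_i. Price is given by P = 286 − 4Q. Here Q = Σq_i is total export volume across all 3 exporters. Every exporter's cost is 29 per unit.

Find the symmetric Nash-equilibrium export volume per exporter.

A representative exporter's profit is π_i = q_i(286 − 4Q) − 29q_i, with Q = q_i + Σ_{j≠i} q_j.
First-order condition: 257 − 8q_i − 4Σ_{j≠i} q_j = 0.
With identical exporters, set every q_j = q: then 257 − 8q − 8q = 0, i.e. q = 257/16 = 16.0625.

16.0625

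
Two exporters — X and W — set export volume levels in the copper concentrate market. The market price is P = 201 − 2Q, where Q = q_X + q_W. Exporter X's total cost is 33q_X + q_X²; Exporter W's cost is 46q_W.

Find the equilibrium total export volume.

Exporter X's profit: π = q_X(201 − 2(q_X + q_W)) − 33q_X − q_X².
∂π/∂q_X = 168 − 6q_X − 2q_W = 0, so q_X = 28 − (1/3)q_W.
For W: ∂π/∂q_W = 155 − 4q_W − 2q_X = 0 ⇒ q_W = 38.75 − 0.5q_X.
Solving the two reaction functions simultaneously: (1 − (−1/3)(−0.5))q_X = 28 − (1/3)·38.75, so (5/6)q_X = 181/12 and q_X = 18.1.
Then q_W = 38.75 − 0.5·18.1 = 29.7.
Total export volume: 18.1 + 29.7 = 47.8.

47.8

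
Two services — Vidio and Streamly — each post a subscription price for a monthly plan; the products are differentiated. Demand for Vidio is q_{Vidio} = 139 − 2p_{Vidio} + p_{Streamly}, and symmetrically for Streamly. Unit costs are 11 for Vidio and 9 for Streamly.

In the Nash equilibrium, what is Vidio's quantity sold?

Vidio's profit: π = (p_{Vidio} − 11)(139 − 2p_{Vidio} + p_{Streamly}).
∂π/∂p_{Vidio} = 161 − 4p_{Vidio} + p_{Streamly} = 0 ⇒ p_{Vidio} = 40.25 + 0.25p_{Streamly}.
Similarly p_{Streamly} = 39.25 + 0.25p_{Vidio}.
Plugging p_{Streamly} into Vidio's best response: p_{Vidio} = 40.25 + 0.25(39.25 + 0.25p_{Vidio}) ⇒ 0.9375p_{Vidio} = 50.0625, so p_{Vidio} = 53.4.
Then p_{Streamly} = 39.25 + 0.25·53.4 = 52.6.
q_{Vidio} = 139 − 2·53.4 + 52.6 = 84.8.

84.8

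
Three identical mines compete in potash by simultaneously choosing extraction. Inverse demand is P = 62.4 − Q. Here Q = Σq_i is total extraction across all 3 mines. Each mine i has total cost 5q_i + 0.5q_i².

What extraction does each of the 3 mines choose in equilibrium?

11.48

A representative mine's profit is π_i = q_i(62.4 − Q) − 5q_i − 0.5q_i², with Q = q_i + Σ_{j≠i} q_j.
First-order condition: 57.4 − 3q_i − Σ_{j≠i} q_j = 0.
Imposing symmetry (q_j = q for all j) turns Σ_{j≠i} q_j into 2q, so 57.4 = 5q and q = 11.48.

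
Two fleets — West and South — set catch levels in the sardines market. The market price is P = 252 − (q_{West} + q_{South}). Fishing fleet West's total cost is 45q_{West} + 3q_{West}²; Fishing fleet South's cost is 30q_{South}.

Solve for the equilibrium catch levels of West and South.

Fishing fleet West's profit: π = q_{West}(252 − (q_{West} + q_{South})) − 45q_{West} − 3q_{West}².
∂π/∂q_{West} = 207 − 8q_{West} − q_{South} = 0, so q_{West} = 25.875 − 0.125q_{South}.
For South: ∂π/∂q_{South} = 222 − 2q_{South} − q_{West} = 0 ⇒ q_{South} = 111 − 0.5q_{West}.
Substituting the second reaction function into the first: q_{West} = 25.875 − 0.125(111 − 0.5q_{West}), which gives 0.9375q_{West} = 12 ⇒ q_{West} = 12.8.
Then q_{South} = 111 − 0.5·12.8 = 104.6.

12.8, 104.6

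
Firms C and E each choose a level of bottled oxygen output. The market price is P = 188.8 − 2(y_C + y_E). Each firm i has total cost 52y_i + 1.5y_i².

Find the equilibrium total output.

30.4

Firm C's profit: π = y_C(188.8 − 2(y_C + y_E)) − 52y_C − 1.5y_C².
∂π/∂y_C = 136.8 − 7y_C − 2y_E = 0, so y_C = 684/35 − (2/7)y_E.
The game is symmetric, so in equilibrium y_E = y_C: the reaction function gives (9/7)y_C = 684/35, hence y_C = 15.2.
Total output: 15.2 + 15.2 = 30.4.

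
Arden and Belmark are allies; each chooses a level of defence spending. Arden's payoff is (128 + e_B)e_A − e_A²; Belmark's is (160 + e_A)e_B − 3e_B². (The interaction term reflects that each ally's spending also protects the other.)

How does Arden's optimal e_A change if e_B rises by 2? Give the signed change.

1

Expanding Arden's payoff: 128e_A + e_Be_A − e_A².
∂π/∂e_A = 128 + e_B − 2e_A = 0, so e_A = 64 + 0.5e_B.
The reaction-function slope is 0.5, so a 2-unit rise in e_B moves e_A by 0.5 × 2 = 1. Arden's best response rises — the actions are strategic complements.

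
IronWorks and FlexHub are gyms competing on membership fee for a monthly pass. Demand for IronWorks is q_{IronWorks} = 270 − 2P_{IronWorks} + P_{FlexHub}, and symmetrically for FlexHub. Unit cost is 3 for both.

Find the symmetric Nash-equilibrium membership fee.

92

IronWorks's profit: π = (P_{IronWorks} − 3)(270 − 2P_{IronWorks} + P_{FlexHub}).
∂π/∂P_{IronWorks} = 276 − 4P_{IronWorks} + P_{FlexHub} = 0 ⇒ P_{IronWorks} = 69 + 0.25P_{FlexHub}.
By symmetry P_{FlexHub} = P_{IronWorks}; substituting into the reaction function, 0.75P_{IronWorks} = 69 and P_{IronWorks} = 92.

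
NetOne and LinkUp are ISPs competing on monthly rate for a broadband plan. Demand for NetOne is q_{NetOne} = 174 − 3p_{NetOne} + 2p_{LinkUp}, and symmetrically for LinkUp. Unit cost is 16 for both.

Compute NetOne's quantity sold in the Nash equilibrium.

118.5

NetOne's profit: π = (p_{NetOne} − 16)(174 − 3p_{NetOne} + 2p_{LinkUp}).
∂π/∂p_{NetOne} = 222 − 6p_{NetOne} + 2p_{LinkUp} = 0 ⇒ p_{NetOne} = 37 + (1/3)p_{LinkUp}.
The game is symmetric, so in equilibrium p_{LinkUp} = p_{NetOne}: the reaction function gives (2/3)p_{NetOne} = 37, hence p_{NetOne} = 55.5.
q_{NetOne} = 174 − 3·55.5 + 2·55.5 = 118.5.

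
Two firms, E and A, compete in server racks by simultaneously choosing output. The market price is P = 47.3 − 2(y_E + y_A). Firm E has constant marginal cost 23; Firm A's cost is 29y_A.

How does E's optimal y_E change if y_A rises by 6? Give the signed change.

Firm E's profit: π = y_E(47.3 − 2(y_E + y_A)) − 23y_E.
∂π/∂y_E = 24.3 − 4y_E − 2y_A = 0, so y_E = 6.075 − 0.5y_A.
The reaction-function slope is −0.5, so a 6-unit rise in y_A moves y_E by −0.5 × 6 = −3. E's best response falls — the actions are strategic substitutes.

-3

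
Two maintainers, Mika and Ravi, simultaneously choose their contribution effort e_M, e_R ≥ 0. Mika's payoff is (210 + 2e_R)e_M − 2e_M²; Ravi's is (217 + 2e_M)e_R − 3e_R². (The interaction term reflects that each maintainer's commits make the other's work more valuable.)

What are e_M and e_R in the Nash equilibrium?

Expanding Mika's payoff: 210e_M + 2e_Re_M − 2e_M².
∂π/∂e_M = 210 + 2e_R − 4e_M = 0, so e_M = 52.5 + 0.5e_R.
Likewise for Ravi: e_R = 217/6 + (1/3)e_M.
Solving the two reaction functions simultaneously: (1 − (0.5)(1/3))e_M = 52.5 + 0.5·(217/6), so (5/6)e_M = 847/12 and e_M = 84.7.
Then e_R = 217/6 + (1/3)·84.7 = 64.4.

84.7, 64.4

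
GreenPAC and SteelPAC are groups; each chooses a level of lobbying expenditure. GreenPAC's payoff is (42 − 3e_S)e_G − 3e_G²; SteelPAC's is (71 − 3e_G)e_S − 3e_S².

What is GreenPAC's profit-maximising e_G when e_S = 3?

Expanding GreenPAC's payoff: 42e_G − 3e_Se_G − 3e_G².
∂π/∂e_G = 42 − 3e_S − 6e_G = 0, so e_G = 7 − 0.5e_S.
At e_S = 3: e_G = 7 − 0.5·3 = 5.5.

5.5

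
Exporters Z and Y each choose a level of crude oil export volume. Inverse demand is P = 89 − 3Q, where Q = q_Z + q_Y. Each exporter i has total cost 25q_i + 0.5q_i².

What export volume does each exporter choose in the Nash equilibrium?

6.4

Exporter Z's profit: π = q_Z(89 − 3(q_Z + q_Y)) − 25q_Z − 0.5q_Z².
∂π/∂q_Z = 64 − 7q_Z − 3q_Y = 0, so q_Z = 64/7 − (3/7)q_Y.
The game is symmetric, so in equilibrium q_Y = q_Z: the reaction function gives (10/7)q_Z = 64/7, hence q_Z = 6.4.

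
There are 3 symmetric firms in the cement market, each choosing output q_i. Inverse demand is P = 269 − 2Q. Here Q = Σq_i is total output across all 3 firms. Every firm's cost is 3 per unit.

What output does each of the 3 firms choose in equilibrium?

33.25

A representative firm's profit is π_i = q_i(269 − 2Q) − 3q_i, with Q = q_i + Σ_{j≠i} q_j.
First-order condition: 266 − 4q_i − 2Σ_{j≠i} q_j = 0.
With identical firms, set every q_j = q: then 266 − 4q − 4q = 0, i.e. q = 266/8 = 33.25.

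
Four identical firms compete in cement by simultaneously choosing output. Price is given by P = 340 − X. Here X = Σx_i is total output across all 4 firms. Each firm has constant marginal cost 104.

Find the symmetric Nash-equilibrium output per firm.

A representative firm's profit is π_i = x_i(340 − X) − 104x_i, with X = x_i + Σ_{j≠i} x_j.
First-order condition: 236 − 2x_i − Σ_{j≠i} x_j = 0.
With identical firms, set every x_j = x: then 236 − 2x − 3x = 0, i.e. x = 236/5 = 47.2.

47.2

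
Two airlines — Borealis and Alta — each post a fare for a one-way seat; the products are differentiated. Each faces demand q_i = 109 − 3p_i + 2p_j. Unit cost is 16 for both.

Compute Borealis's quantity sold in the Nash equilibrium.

69.75

Borealis's profit: π = (p_{Borealis} − 16)(109 − 3p_{Borealis} + 2p_{Alta}).
∂π/∂p_{Borealis} = 157 − 6p_{Borealis} + 2p_{Alta} = 0 ⇒ p_{Borealis} = 157/6 + (1/3)p_{Alta}.
The game is symmetric, so in equilibrium p_{Alta} = p_{Borealis}: the reaction function gives (2/3)p_{Borealis} = 157/6, hence p_{Borealis} = 39.25.
q_{Borealis} = 109 − 3·39.25 + 2·39.25 = 69.75.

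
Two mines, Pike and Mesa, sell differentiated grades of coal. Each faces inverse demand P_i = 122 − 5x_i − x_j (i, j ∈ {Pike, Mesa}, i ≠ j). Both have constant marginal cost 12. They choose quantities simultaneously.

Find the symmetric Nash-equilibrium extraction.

10

Mine Pike's profit: π = x_{Pike}(122 − 5x_{Pike} − x_{Mesa}) − 12x_{Pike}.
∂π/∂x_{Pike} = 110 − 10x_{Pike} − x_{Mesa} = 0 ⇒ x_{Pike} = 11 − 0.1x_{Mesa}.
The game is symmetric, so in equilibrium x_{Mesa} = x_{Pike}: the reaction function gives 1.1x_{Pike} = 11, hence x_{Pike} = 10.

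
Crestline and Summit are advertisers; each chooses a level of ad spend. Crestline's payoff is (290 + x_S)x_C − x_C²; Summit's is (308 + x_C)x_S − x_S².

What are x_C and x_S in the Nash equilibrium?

296, 302

Expanding Crestline's payoff: 290x_C + x_Sx_C − x_C².
∂π/∂x_C = 290 + x_S − 2x_C = 0, so x_C = 145 + 0.5x_S.
Likewise for Summit: x_S = 154 + 0.5x_C.
Plugging x_S into Crestline's best response: x_C = 145 + 0.5(154 + 0.5x_C) ⇒ 0.75x_C = 222, so x_C = 296.
Then x_S = 154 + 0.5·296 = 302.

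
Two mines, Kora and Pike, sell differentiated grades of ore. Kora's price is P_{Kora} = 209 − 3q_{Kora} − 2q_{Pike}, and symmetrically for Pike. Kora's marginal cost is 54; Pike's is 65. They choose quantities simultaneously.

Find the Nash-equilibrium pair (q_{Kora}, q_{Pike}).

20.0625, 17.3125

Mine Kora's profit: π = q_{Kora}(209 − 3q_{Kora} − 2q_{Pike}) − 54q_{Kora}.
∂π/∂q_{Kora} = 155 − 6q_{Kora} − 2q_{Pike} = 0 ⇒ q_{Kora} = 155/6 − (1/3)q_{Pike}.
Similarly q_{Pike} = 24 − (1/3)q_{Kora}.
Solving the two reaction functions simultaneously: (1 − (−1/3)(−1/3))q_{Kora} = 155/6 − (1/3)·24, so (8/9)q_{Kora} = 107/6 and q_{Kora} = 20.0625.
Then q_{Pike} = 24 − (1/3)·20.0625 = 17.3125.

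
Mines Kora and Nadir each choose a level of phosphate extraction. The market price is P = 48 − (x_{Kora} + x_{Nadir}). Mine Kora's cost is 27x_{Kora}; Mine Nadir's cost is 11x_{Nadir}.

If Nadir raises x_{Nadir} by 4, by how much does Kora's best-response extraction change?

Mine Kora's profit: π = x_{Kora}(48 − (x_{Kora} + x_{Nadir})) − 27x_{Kora}.
∂π/∂x_{Kora} = 21 − 2x_{Kora} − x_{Nadir} = 0, so x_{Kora} = 10.5 − 0.5x_{Nadir}.
The reaction-function slope is −0.5, so a 4-unit rise in x_{Nadir} moves x_{Kora} by −0.5 × 4 = −2. Kora's best response falls — the actions are strategic substitutes.

-2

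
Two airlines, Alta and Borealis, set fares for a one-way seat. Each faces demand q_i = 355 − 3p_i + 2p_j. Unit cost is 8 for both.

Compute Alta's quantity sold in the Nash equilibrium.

Alta's profit: π = (p_{Alta} − 8)(355 − 3p_{Alta} + 2p_{Borealis}).
∂π/∂p_{Alta} = 379 − 6p_{Alta} + 2p_{Borealis} = 0 ⇒ p_{Alta} = 379/6 + (1/3)p_{Borealis}.
By symmetry p_{Borealis} = p_{Alta}; substituting into the reaction function, (2/3)p_{Alta} = 379/6 and p_{Alta} = 94.75.
q_{Alta} = 355 − 3·94.75 + 2·94.75 = 260.25.

260.25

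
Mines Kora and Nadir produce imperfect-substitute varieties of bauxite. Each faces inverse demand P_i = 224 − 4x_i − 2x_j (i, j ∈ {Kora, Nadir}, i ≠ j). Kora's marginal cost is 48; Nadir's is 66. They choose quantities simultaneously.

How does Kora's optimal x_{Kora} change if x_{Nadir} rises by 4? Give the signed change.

-1

Mine Kora's profit: π = x_{Kora}(224 − 4x_{Kora} − 2x_{Nadir}) − 48x_{Kora}.
∂π/∂x_{Kora} = 176 − 8x_{Kora} − 2x_{Nadir} = 0 ⇒ x_{Kora} = 22 − 0.25x_{Nadir}.
The reaction-function slope is −0.25, so a 4-unit rise in x_{Nadir} moves x_{Kora} by −0.25 × 4 = −1. Kora's best response falls — the actions are strategic substitutes.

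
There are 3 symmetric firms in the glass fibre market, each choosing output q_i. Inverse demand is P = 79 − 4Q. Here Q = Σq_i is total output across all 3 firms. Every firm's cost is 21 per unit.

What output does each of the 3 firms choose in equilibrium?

3.625

A representative firm's profit is π_i = q_i(79 − 4Q) − 21q_i, with Q = q_i + Σ_{j≠i} q_j.
First-order condition: 58 − 8q_i − 4Σ_{j≠i} q_j = 0.
In a symmetric equilibrium every firm chooses the same q, so Σ_{j≠i} q_j = 2q. The condition becomes 58 − 16q = 0, giving q = 58/16 = 3.625.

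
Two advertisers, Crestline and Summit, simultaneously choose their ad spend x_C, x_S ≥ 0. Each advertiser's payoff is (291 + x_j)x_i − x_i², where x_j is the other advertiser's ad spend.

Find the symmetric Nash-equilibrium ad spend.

Crestline's payoff is (291 + x_S)x_C − x_C².
∂π/∂x_C = 291 + x_S − 2x_C = 0, so x_C = 145.5 + 0.5x_S.
By symmetry x_S = x_C; substituting into the reaction function, 0.5x_C = 145.5 and x_C = 291.

291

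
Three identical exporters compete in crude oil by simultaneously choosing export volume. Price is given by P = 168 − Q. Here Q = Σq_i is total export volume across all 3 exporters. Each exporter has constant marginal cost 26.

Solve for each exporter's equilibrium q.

35.5

A representative exporter's profit is π_i = q_i(168 − Q) − 26q_i, with Q = q_i + Σ_{j≠i} q_j.
First-order condition: 142 − 2q_i − Σ_{j≠i} q_j = 0.
In a symmetric equilibrium every exporter chooses the same q, so Σ_{j≠i} q_j = 2q. The condition becomes 142 − 4q = 0, giving q = 142/4 = 35.5.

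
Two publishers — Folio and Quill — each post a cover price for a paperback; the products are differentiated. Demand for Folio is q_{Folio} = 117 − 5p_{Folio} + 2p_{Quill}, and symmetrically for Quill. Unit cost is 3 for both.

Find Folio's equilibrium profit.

911.25

Folio's profit: π = (p_{Folio} − 3)(117 − 5p_{Folio} + 2p_{Quill}).
∂π/∂p_{Folio} = 132 − 10p_{Folio} + 2p_{Quill} = 0 ⇒ p_{Folio} = 13.2 + 0.2p_{Quill}.
Setting p_{Folio} = p_{Quill} in the reaction function: p_{Folio} = 13.2 + 0.2p_{Folio}, so p_{Folio} = 13.2 / 0.8 = 16.5.
q_{Folio} = 117 − 5·16.5 + 2·16.5 = 67.5.
Profit = (16.5 − 3)·67.5 = 911.25.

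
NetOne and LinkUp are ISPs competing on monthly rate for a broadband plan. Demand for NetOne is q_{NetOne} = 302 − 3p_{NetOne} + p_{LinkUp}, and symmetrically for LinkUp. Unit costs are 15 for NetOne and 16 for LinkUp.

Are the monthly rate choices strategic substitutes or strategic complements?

strategic complements

NetOne's profit: π = (p_{NetOne} − 15)(302 − 3p_{NetOne} + p_{LinkUp}).
∂π/∂p_{NetOne} = 347 − 6p_{NetOne} + p_{LinkUp} = 0 ⇒ p_{NetOne} = 347/6 + (1/6)p_{LinkUp}.
The best-response slope dp_{NetOne}/dp_{LinkUp} = 1/6 > 0: the reaction function is upward-sloping, so the choices are strategic complements.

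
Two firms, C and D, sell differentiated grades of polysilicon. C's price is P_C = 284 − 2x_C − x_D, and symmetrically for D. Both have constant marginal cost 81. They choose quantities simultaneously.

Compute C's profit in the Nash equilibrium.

Firm C's profit: π = x_C(284 − 2x_C − x_D) − 81x_C.
∂π/∂x_C = 203 − 4x_C − x_D = 0 ⇒ x_C = 50.75 − 0.25x_D.
Setting x_C = x_D in the reaction function: x_C = 50.75 − 0.25x_C, so x_C = 50.75 / 1.25 = 40.6.
P_C = 284 − 2·40.6 − 40.6 = 162.2.
Profit = (162.2 − 81)·40.6 = 3296.72.

3296.72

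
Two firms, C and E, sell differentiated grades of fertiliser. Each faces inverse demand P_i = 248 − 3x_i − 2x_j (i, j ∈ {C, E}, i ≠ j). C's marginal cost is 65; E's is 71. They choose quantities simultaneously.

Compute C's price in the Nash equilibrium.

134.75

Firm C's profit: π = x_C(248 − 3x_C − 2x_E) − 65x_C.
∂π/∂x_C = 183 − 6x_C − 2x_E = 0 ⇒ x_C = 30.5 − (1/3)x_E.
Similarly x_E = 29.5 − (1/3)x_C.
Plugging x_E into C's best response: x_C = 30.5 − (1/3)(29.5 − (1/3)x_C) ⇒ (8/9)x_C = 62/3, so x_C = 23.25.
Then x_E = 29.5 − (1/3)·23.25 = 21.75.
P_C = 248 − 3·23.25 − 2·21.75 = 134.75.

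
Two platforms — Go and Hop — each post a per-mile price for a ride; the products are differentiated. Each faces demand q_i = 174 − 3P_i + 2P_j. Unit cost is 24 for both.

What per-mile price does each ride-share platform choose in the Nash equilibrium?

Go's profit: π = (P_{Go} − 24)(174 − 3P_{Go} + 2P_{Hop}).
∂π/∂P_{Go} = 246 − 6P_{Go} + 2P_{Hop} = 0 ⇒ P_{Go} = 41 + (1/3)P_{Hop}.
Setting P_{Go} = P_{Hop} in the reaction function: P_{Go} = 41 + (1/3)P_{Go}, so P_{Go} = 41 / (2/3) = 61.5.

61.5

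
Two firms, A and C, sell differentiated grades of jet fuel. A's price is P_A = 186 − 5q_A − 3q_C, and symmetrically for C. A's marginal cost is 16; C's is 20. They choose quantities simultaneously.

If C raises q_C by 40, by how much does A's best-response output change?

-12

Firm A's profit: π = q_A(186 − 5q_A − 3q_C) − 16q_A.
∂π/∂q_A = 170 − 10q_A − 3q_C = 0 ⇒ q_A = 17 − 0.3q_C.
The reaction-function slope is −0.3, so a 40-unit rise in q_C moves q_A by −0.3 × 40 = −12. A's best response falls — the actions are strategic substitutes.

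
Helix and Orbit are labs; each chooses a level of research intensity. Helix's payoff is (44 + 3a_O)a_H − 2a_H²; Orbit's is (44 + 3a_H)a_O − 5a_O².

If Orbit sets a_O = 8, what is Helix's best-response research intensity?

17

Expanding Helix's payoff: 44a_H + 3a_Oa_H − 2a_H².
∂π/∂a_H = 44 + 3a_O − 4a_H = 0, so a_H = 11 + 0.75a_O.
At a_O = 8: a_H = 11 + 0.75·8 = 17.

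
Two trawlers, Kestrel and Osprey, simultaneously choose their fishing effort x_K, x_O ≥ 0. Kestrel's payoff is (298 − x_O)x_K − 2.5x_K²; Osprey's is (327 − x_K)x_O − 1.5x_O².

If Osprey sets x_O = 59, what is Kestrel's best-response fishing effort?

47.8

Expanding Kestrel's payoff: 298x_K − x_Ox_K − 2.5x_K².
∂π/∂x_K = 298 − x_O − 5x_K = 0, so x_K = 59.6 − 0.2x_O.
At x_O = 59: x_K = 59.6 − 0.2·59 = 47.8.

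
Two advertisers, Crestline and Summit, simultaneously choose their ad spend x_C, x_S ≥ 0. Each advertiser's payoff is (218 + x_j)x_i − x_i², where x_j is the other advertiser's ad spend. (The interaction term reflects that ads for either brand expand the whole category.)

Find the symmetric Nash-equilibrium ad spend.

Crestline's payoff is (218 + x_S)x_C − x_C².
∂π/∂x_C = 218 + x_S − 2x_C = 0, so x_C = 109 + 0.5x_S.
The game is symmetric, so in equilibrium x_S = x_C: the reaction function gives 0.5x_C = 109, hence x_C = 218.

218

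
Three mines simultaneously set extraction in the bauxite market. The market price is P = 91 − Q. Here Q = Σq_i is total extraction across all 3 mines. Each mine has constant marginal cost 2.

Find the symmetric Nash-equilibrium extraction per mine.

A representative mine's profit is π_i = q_i(91 − Q) − 2q_i, with Q = q_i + Σ_{j≠i} q_j.
First-order condition: 89 − 2q_i − Σ_{j≠i} q_j = 0.
In a symmetric equilibrium every mine chooses the same q, so Σ_{j≠i} q_j = 2q. The condition becomes 89 − 4q = 0, giving q = 89/4 = 22.25.

22.25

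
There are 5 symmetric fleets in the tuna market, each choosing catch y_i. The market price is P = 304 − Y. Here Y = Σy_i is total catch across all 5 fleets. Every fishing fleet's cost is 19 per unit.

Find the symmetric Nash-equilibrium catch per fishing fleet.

47.5

A representative fishing fleet's profit is π_i = y_i(304 − Y) − 19y_i, with Y = y_i + Σ_{j≠i} y_j.
First-order condition: 285 − 2y_i − Σ_{j≠i} y_j = 0.
Imposing symmetry (y_j = y for all j) turns Σ_{j≠i} y_j into 4y, so 285 = 6y and y = 47.5.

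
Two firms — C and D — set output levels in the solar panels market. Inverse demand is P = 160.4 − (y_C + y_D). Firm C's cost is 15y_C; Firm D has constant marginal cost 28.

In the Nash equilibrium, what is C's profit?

Firm C's profit: π = y_C(160.4 − (y_C + y_D)) − 15y_C.
∂π/∂y_C = 145.4 − 2y_C − y_D = 0, so y_C = 72.7 − 0.5y_D.
By the same steps for D: y_D = 66.2 − 0.5y_C.
Solving the two reaction functions simultaneously: (1 − (−0.5)(−0.5))y_C = 72.7 − 0.5·66.2, so 0.75y_C = 39.6 and y_C = 52.8.
Then y_D = 66.2 − 0.5·52.8 = 39.8.
Price P = 160.4 − 92.6 = 67.8.
C's profit: (67.8 − 15)·52.8 = 2787.84.

2787.84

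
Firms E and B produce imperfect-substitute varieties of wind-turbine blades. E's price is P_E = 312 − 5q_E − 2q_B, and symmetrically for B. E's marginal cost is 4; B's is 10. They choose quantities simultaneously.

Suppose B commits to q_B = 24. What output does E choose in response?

26

Firm E's profit: π = q_E(312 − 5q_E − 2q_B) − 4q_E.
∂π/∂q_E = 308 − 10q_E − 2q_B = 0 ⇒ q_E = 30.8 − 0.2q_B.
At q_B = 24: q_E = 30.8 − 0.2·24 = 26.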